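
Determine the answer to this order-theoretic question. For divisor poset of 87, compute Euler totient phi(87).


phi(n) = n * prod_{p|n} (1 - 1/p).
Prime divisors of 87: [3, 29]
phi(87) = 87 * (1 - 1/3) * (1 - 1/29)
phi(87) = 56


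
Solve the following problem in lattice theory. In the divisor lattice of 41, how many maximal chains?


A maximal chain goes from the minimum element to a maximal element via cover relations.
Counting all min-to-max paths in the cover graph.
Total maximal chains: 1


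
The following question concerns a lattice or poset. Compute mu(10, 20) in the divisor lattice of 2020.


In a divisor lattice, mu(a,b) = mu(b/a) where mu is the classical Mobius function.
b/a = 20/10 = 2
Prime factorization of 2: primes [2]
2 is squarefree with 1 prime factor(s), so mu(2) = (-1)^1 = -1


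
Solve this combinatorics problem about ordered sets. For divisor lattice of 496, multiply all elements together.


Divisors of 496: [1, 2, 4, 8, 16, 31, 62, 124, 248, 496]
Product = n^(d(n)/2) = 496^(10/2)
Product = 30019840638976


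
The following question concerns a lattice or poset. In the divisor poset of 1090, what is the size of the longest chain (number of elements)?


A chain is a totally ordered subset; we count the number of elements in a maximum chain.
Compute, for each element x, the size of the longest chain ending at x:
  1: 1
  2: 2
  5: 2
  109: 2
  10: 3
  218: 3
  ...
A maximum chain: 1 < 2 < 10 < 1090
Number of elements in the longest chain: 4


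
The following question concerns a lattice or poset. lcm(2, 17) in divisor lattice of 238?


Join=lcm.
gcd(2,17)=1
lcm=34


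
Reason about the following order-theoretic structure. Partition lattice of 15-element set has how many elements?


B(n) = number of set partitions of an n-element set.
B(n) satisfies the recurrence: B(n+1) = sum_k C(n,k)*B(k).
B(15) = 1382958545


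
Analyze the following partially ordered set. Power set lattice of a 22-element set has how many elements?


Power set = 2^n.
2^22 = 4194304


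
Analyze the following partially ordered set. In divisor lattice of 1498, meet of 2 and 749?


In a divisor lattice, meet = gcd (greatest common divisor).
By Euclidean algorithm or factoring: gcd(2,749) = 1


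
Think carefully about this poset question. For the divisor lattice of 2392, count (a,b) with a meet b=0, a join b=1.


Complement pair (a,b): a meet b = bottom, a join b = top.
Here: gcd(a,b)=1 and lcm(a,b)=2392, i.e. a*b=2392 with a,b coprime.
Pairs found: (1,2392), (8,299), (13,184), (23,104), ... (4 more)
Total ordered pairs: 8


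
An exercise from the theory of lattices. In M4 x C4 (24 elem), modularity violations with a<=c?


Modular law: if a <= c then a v (b ^ c) = (a v b) ^ c.
Check all triples (a,b,c) with a <= c among 24 elements.
This lattice is modular (diamonds M_m and their chain-products are modular).
Total violating triples: 0


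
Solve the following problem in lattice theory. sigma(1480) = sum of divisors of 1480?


sigma(n) = sum of divisors.
Divisors of 1480: [1, 2, 4, 5, 8, 10, 20, 37, 40, 74, 148, 185, 296, 370, 740, 1480]
Sum = 3420


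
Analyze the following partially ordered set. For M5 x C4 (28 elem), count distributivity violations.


Distributive law: a ^ (b v c) = (a ^ b) v (a ^ c).
Check all 28^3 = 21952 ordered triples (a,b,c).
  e.g. a=(a1,0), b=(a2,0), c=(a3,0): lhs=(a1,0) != rhs=(0,0)
  e.g. a=(a1,0), b=(a2,0), c=(a3,1): lhs=(a1,0) != rhs=(0,0)
Total violating triples: 3840


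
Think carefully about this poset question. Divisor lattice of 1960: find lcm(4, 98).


In a divisor lattice, join = lcm (least common multiple).
gcd(4,98) = 2
lcm(4,98) = 4*98/gcd = 392/2 = 196


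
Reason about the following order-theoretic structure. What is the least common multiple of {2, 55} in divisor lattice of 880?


In a divisor lattice, join = lcm (least common multiple).
Compute lcm iteratively: start with first element, then lcm(current, next).
Elements: [2, 55]
lcm(2,55) = 110
Final lcm = 110


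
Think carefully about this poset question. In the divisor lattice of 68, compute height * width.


Height = length of longest chain minus 1; width = size of largest antichain.
A maximum chain: 1 | 17 | 34 | 68  (height 3).
A maximum antichain: {2, 17}  (width 2).
Product = 3 * 2 = 6


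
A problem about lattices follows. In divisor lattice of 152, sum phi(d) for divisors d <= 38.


Divisors of 152 up to 38: [1, 2, 4, 8, 19, 38]
phi values: [1, 1, 2, 4, 18, 18]
Sum = 44


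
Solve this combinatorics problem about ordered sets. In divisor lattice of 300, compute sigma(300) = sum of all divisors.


sigma(n) = sum of divisors.
Divisors of 300: [1, 2, 3, 4, 5, 6, 10, 12, 15, 20, 25, 30, 50, 60, 75, 100, 150, 300]
Sum = 868


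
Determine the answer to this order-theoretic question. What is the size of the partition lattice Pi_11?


B(n) = number of set partitions of an n-element set.
B(n) satisfies the recurrence: B(n+1) = sum_k C(n,k)*B(k).
B(11) = 678570


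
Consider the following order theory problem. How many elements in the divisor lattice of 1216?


Divisors of 1216: [1, 2, 4, 8, 16, 19, 32, 38, 64, 76, 152, 304, 608, 1216]
Count: 14


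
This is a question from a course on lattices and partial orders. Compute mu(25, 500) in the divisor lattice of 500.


In a divisor lattice, mu(a,b) = mu(b/a) where mu is the classical Mobius function.
b/a = 500/25 = 20
Prime factorization of 20: primes [2, 5]
20 is not squarefree, so mu(20) = 0


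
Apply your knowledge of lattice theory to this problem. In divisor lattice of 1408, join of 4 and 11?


In a divisor lattice, join = lcm (least common multiple).
gcd(4,11) = 1
lcm(4,11) = 4*11/gcd = 44/1 = 44


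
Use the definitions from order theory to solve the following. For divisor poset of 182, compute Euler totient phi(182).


phi(n) = n * prod_{p|n} (1 - 1/p).
Prime divisors of 182: [2, 7, 13]
phi(182) = 182 * (1 - 1/2) * (1 - 1/7) * (1 - 1/13)
phi(182) = 72


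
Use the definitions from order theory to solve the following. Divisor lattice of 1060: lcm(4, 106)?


Join=lcm.
gcd(4,106)=2
lcm=212


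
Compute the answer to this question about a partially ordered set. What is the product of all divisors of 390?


Divisors of 390: [1, 2, 3, 5, 6, 10, 13, 15, 26, 30, 39, 65, 78, 130, 195, 390]
Product = n^(d(n)/2) = 390^(16/2)
Product = 535200926048100000000


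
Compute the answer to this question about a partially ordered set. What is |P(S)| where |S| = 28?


Power set = 2^n.
2^28 = 268435456


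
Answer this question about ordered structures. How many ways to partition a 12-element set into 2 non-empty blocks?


S(n,k) = k*S(n-1,k) + S(n-1,k-1).
S(11,2) = 1023, S(11,1) = 1
S(12,2) = 2*1023 + 1 = 2046 + 1
S(12,2) = 2047


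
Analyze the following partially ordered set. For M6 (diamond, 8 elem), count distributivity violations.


Distributive law: a ^ (b v c) = (a ^ b) v (a ^ c).
Check all 8^3 = 512 ordered triples (a,b,c).
  e.g. a=a1, b=a2, c=a3: lhs=a1 != rhs=0
  e.g. a=a1, b=a2, c=a4: lhs=a1 != rhs=0
Total violating triples: 120


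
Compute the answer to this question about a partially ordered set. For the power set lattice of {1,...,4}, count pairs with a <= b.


The order relation is {(a,b) : a <= b}, reflexive so it includes (a,a).
Examples: ({},{}), ({},{1,2}), ({},{1,2,3}), ({},{1,2,3,4}), ({},{1,2,4}), ...
Total ordered pairs: 81


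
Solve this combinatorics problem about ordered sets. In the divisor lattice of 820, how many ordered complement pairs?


Complement pair (a,b): a meet b = bottom, a join b = top.
Here: gcd(a,b)=1 and lcm(a,b)=820, i.e. a*b=820 with a,b coprime.
Pairs found: (1,820), (4,205), (5,164), (20,41), ... (4 more)
Total ordered pairs: 8


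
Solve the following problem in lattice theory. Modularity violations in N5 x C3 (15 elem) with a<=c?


Modular law: if a <= c then a v (b ^ c) = (a v b) ^ c.
Check all triples (a,b,c) with a <= c among 15 elements.
  e.g. a=(a,0), b=(c,0), c=(b,0): lhs=(a,0) != rhs=(b,0)
  e.g. a=(a,0), b=(c,1), c=(b,0): lhs=(a,0) != rhs=(b,0)
Total violating triples: 18


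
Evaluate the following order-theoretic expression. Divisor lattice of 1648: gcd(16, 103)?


Meet=gcd.
gcd(16,103)=1


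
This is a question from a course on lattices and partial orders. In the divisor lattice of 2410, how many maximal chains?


A maximal chain goes from the minimum element to a maximal element via cover relations.
Counting all min-to-max paths in the cover graph.
Total maximal chains: 6


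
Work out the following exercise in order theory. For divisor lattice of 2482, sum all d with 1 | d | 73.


Interval [1,73] in divisors of 2482: [1, 73]
Sum = 74


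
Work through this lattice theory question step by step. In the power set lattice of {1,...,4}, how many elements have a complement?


An element a is complemented if some b has a meet b = bottom, a join b = top.
every subset A has complement S\A, so all elements are complemented.
Complemented elements: {}, {1}, {2}, {3}, {4}, {1,2}, ... (10 more)
Count: 16


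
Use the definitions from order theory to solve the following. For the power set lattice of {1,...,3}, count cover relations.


A cover relation a -< b holds when a < b with no c strictly between.
Cover relations:
  {} -< {1}
  {} -< {2}
  {} -< {3}
  {1} -< {1,2}
  {1} -< {1,3}
  {2} -< {1,2}
  {2} -< {2,3}
  {3} -< {1,3}
  ...4 more
Total: 12


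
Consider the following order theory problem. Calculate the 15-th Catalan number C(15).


C(n) = C(2n, n) / (n+1).
C(30, 15) = 155117520
C(15) = 155117520 / 16 = 9694845


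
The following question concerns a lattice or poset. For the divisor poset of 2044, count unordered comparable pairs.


A comparable pair {a,b} has a < b or b < a in the order.
Count unordered pairs where one element is strictly below the other.
Examples: {1,2}, {1,4}, {1,7}, {1,14}, ...
Total comparable pairs: 42


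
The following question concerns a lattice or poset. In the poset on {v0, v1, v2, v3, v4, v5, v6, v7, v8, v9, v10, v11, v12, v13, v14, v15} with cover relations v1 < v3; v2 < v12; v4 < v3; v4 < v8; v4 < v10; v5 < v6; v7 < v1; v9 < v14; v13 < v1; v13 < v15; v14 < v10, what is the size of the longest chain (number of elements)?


A chain is a totally ordered subset; we count the number of elements in a maximum chain.
Compute, for each element x, the size of the longest chain ending at x:
  v0: 1
  v2: 1
  v4: 1
  v5: 1
  v7: 1
  v9: 1
  ...
A maximum chain: v7 < v1 < v3
Number of elements in the longest chain: 3


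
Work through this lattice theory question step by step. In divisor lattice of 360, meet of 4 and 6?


In a divisor lattice, meet = gcd (greatest common divisor).
By Euclidean algorithm or factoring: gcd(4,6) = 2


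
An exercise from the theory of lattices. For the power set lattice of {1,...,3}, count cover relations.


A cover relation a -< b holds when a < b with no c strictly between.
Cover relations:
  {} -< {1}
  {} -< {2}
  {} -< {3}
  {1} -< {1,2}
  {1} -< {1,3}
  {2} -< {1,2}
  {2} -< {2,3}
  {3} -< {1,3}
  ...4 more
Total: 12


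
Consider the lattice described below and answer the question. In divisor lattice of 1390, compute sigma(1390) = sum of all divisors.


sigma(n) = sum of divisors.
Divisors of 1390: [1, 2, 5, 10, 139, 278, 695, 1390]
Sum = 2520


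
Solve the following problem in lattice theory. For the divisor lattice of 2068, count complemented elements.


An element a is complemented if some b has a meet b = bottom, a join b = top.
a is complemented iff gcd(a, n/a)=1, i.e. a is a unitary divisor of 2068.
Complemented elements: 1, 4, 11, 44, 47, 188, ... (2 more)
Count: 8


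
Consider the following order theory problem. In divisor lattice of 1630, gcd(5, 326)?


Meet=gcd.
gcd(5,326)=1


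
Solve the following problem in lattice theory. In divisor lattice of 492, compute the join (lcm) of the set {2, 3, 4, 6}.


In a divisor lattice, join = lcm (least common multiple).
Compute lcm iteratively: start with first element, then lcm(current, next).
Elements: [2, 3, 4, 6]
lcm(2,3) = 6
lcm(6,4) = 12
lcm(12,6) = 12
Final lcm = 12


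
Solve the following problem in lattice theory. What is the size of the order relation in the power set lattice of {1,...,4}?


The order relation is {(a,b) : a <= b}, reflexive so it includes (a,a).
Examples: ({},{}), ({},{1,2}), ({},{1,2,3}), ({},{1,2,3,4}), ({},{1,2,4}), ...
Total ordered pairs: 81


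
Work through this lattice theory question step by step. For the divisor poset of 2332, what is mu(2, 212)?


In a divisor lattice, mu(a,b) = mu(b/a) where mu is the classical Mobius function.
b/a = 212/2 = 106
Prime factorization of 106: primes [2, 53]
106 is squarefree with 2 prime factor(s), so mu(106) = (-1)^2 = 1


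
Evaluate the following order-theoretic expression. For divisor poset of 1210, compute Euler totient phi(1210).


phi(n) = n * prod_{p|n} (1 - 1/p).
Prime divisors of 1210: [2, 5, 11]
phi(1210) = 1210 * (1 - 1/2) * (1 - 1/5) * (1 - 1/11)
phi(1210) = 440


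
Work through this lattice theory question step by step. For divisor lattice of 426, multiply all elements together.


Divisors of 426: [1, 2, 3, 6, 71, 142, 213, 426]
Product = n^(d(n)/2) = 426^(8/2)
Product = 32933538576


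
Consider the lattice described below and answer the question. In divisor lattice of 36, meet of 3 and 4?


In a divisor lattice, meet = gcd (greatest common divisor).
By Euclidean algorithm or factoring: gcd(3,4) = 1


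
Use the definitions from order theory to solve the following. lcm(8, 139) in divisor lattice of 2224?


Join=lcm.
gcd(8,139)=1
lcm=1112


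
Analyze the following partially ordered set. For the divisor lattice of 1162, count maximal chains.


A maximal chain goes from the minimum element to a maximal element via cover relations.
Counting all min-to-max paths in the cover graph.
Total maximal chains: 6


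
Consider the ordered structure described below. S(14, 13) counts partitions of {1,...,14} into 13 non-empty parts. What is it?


S(n,k) = k*S(n-1,k) + S(n-1,k-1).
S(13,13) = 1, S(13,12) = 78
S(14,13) = 13*1 + 78 = 13 + 78
S(14,13) = 91


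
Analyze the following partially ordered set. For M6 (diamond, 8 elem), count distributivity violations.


Distributive law: a ^ (b v c) = (a ^ b) v (a ^ c).
Check all 8^3 = 512 ordered triples (a,b,c).
  e.g. a=a1, b=a2, c=a3: lhs=a1 != rhs=0
  e.g. a=a1, b=a2, c=a4: lhs=a1 != rhs=0
Total violating triples: 120


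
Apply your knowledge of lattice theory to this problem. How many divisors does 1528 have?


Divisors of 1528: [1, 2, 4, 8, 191, 382, 764, 1528]
Count: 8


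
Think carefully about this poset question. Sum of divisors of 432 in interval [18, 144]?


Interval [18,144] in divisors of 432: [18, 36, 72, 144]
Sum = 270


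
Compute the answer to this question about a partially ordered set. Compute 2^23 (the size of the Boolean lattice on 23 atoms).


Power set = 2^n.
2^23 = 8388608


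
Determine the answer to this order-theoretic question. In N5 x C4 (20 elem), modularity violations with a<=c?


Modular law: if a <= c then a v (b ^ c) = (a v b) ^ c.
Check all triples (a,b,c) with a <= c among 20 elements.
  e.g. a=(a,0), b=(c,0), c=(b,0): lhs=(a,0) != rhs=(b,0)
  e.g. a=(a,0), b=(c,1), c=(b,0): lhs=(a,0) != rhs=(b,0)
Total violating triples: 40


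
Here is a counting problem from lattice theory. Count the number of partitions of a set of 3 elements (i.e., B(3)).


B(n) = number of set partitions of an n-element set.
B(n) satisfies the recurrence: B(n+1) = sum_k C(n,k)*B(k).
B(3) = 5


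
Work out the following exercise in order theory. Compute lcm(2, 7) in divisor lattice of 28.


In a divisor lattice, join = lcm (least common multiple).
gcd(2,7) = 1
lcm(2,7) = 2*7/gcd = 14/1 = 14


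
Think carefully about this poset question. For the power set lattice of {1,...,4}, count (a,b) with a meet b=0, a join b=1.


Complement pair (a,b): a meet b = bottom, a join b = top.
Here: A intersect B = {} and A union B = {1,...,4}.
Pairs found: ({},{1,2,3,4}), ({1},{2,3,4}), ({2},{1,3,4}), ({3},{1,2,4}), ... (12 more)
Total ordered pairs: 16


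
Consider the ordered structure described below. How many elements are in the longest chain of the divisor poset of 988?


A chain is a totally ordered subset; we count the number of elements in a maximum chain.
Compute, for each element x, the size of the longest chain ending at x:
  1: 1
  2: 2
  13: 2
  19: 2
  4: 3
  26: 3
  ...
A maximum chain: 1 < 2 < 4 < 52 < 988
Number of elements in the longest chain: 5


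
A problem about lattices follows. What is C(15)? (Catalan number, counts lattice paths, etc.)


C(n) = C(2n, n) / (n+1).
C(30, 15) = 155117520
C(15) = 155117520 / 16 = 9694845


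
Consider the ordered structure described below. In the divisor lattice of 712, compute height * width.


Height = length of longest chain minus 1; width = size of largest antichain.
A maximum chain: 1 | 89 | 178 | 356 | 712  (height 4).
A maximum antichain: {2, 89}  (width 2).
Product = 4 * 2 = 8


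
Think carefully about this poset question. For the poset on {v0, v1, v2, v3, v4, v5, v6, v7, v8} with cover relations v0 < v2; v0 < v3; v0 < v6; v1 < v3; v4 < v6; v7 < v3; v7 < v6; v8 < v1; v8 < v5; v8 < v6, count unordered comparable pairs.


A comparable pair {a,b} has a < b or b < a in the order.
Count unordered pairs where one element is strictly below the other.
Examples: {v0,v2}, {v0,v3}, {v0,v6}, {v1,v3}, ...
Total comparable pairs: 11


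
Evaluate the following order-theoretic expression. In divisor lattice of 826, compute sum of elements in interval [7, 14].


Interval [7,14] in divisors of 826: [7, 14]
Sum = 21


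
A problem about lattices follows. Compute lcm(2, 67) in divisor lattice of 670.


In a divisor lattice, join = lcm (least common multiple).
gcd(2,67) = 1
lcm(2,67) = 2*67/gcd = 134/1 = 134


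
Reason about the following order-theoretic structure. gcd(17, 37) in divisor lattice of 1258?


Meet=gcd.
gcd(17,37)=1


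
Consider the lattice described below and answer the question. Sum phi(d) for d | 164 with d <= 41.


Divisors of 164 up to 41: [1, 2, 4, 41]
phi values: [1, 1, 2, 40]
Sum = 44


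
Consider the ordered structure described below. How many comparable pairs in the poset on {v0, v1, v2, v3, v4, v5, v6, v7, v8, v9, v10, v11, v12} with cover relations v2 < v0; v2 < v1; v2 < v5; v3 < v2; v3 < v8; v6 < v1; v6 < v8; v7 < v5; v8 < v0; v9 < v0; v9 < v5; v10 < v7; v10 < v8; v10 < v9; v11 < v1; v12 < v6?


A comparable pair {a,b} has a < b or b < a in the order.
Count unordered pairs where one element is strictly below the other.
Examples: {v0,v2}, {v0,v3}, {v0,v6}, {v0,v8}, ...
Total comparable pairs: 25


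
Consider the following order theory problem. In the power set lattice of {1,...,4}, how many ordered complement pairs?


Complement pair (a,b): a meet b = bottom, a join b = top.
Here: A intersect B = {} and A union B = {1,...,4}.
Pairs found: ({},{1,2,3,4}), ({1},{2,3,4}), ({2},{1,3,4}), ({3},{1,2,4}), ... (12 more)
Total ordered pairs: 16


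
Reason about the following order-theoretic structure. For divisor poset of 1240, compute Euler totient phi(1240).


phi(n) = n * prod_{p|n} (1 - 1/p).
Prime divisors of 1240: [2, 5, 31]
phi(1240) = 1240 * (1 - 1/2) * (1 - 1/5) * (1 - 1/31)
phi(1240) = 480


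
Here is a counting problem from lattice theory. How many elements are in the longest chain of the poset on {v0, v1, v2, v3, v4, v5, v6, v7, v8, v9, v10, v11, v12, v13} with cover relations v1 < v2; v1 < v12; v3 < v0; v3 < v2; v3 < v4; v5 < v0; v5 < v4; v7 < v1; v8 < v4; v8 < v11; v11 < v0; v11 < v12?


A chain is a totally ordered subset; we count the number of elements in a maximum chain.
Compute, for each element x, the size of the longest chain ending at x:
  v3: 1
  v5: 1
  v6: 1
  v7: 1
  v8: 1
  v9: 1
  ...
A maximum chain: v8 < v11 < v0
Number of elements in the longest chain: 3


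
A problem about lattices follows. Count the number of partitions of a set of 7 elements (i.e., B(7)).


B(n) = number of set partitions of an n-element set.
B(n) satisfies the recurrence: B(n+1) = sum_k C(n,k)*B(k).
B(7) = 877


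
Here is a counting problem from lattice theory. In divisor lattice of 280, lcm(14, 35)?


Join=lcm.
gcd(14,35)=7
lcm=70


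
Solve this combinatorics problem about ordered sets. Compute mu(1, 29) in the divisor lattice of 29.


In a divisor lattice, mu(a,b) = mu(b/a) where mu is the classical Mobius function.
b/a = 29/1 = 29
Prime factorization of 29: primes [29]
29 is squarefree with 1 prime factor(s), so mu(29) = (-1)^1 = -1


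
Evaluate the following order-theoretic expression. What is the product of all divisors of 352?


Divisors of 352: [1, 2, 4, 8, 11, 16, 22, 32, 44, 88, 176, 352]
Product = n^(d(n)/2) = 352^(12/2)
Product = 1902199139467264


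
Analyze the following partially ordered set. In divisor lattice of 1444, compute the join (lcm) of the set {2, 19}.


In a divisor lattice, join = lcm (least common multiple).
Compute lcm iteratively: start with first element, then lcm(current, next).
Elements: [2, 19]
lcm(2,19) = 38
Final lcm = 38


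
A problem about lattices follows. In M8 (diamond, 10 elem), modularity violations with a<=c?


Modular law: if a <= c then a v (b ^ c) = (a v b) ^ c.
Check all triples (a,b,c) with a <= c among 10 elements.
This lattice is modular (diamonds M_m and their chain-products are modular).
Total violating triples: 0


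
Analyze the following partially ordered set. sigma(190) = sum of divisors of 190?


sigma(n) = sum of divisors.
Divisors of 190: [1, 2, 5, 10, 19, 38, 95, 190]
Sum = 360


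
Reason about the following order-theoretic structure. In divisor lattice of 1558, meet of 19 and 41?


In a divisor lattice, meet = gcd (greatest common divisor).
By Euclidean algorithm or factoring: gcd(19,41) = 1


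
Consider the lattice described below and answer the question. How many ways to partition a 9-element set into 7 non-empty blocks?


S(n,k) = k*S(n-1,k) + S(n-1,k-1).
S(8,7) = 28, S(8,6) = 266
S(9,7) = 7*28 + 266 = 196 + 266
S(9,7) = 462


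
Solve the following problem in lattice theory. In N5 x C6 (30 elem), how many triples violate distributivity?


Distributive law: a ^ (b v c) = (a ^ b) v (a ^ c).
Check all 30^3 = 27000 ordered triples (a,b,c).
  e.g. a=(b,0), b=(a,0), c=(c,0): lhs=(b,0) != rhs=(a,0)
  e.g. a=(b,0), b=(a,0), c=(c,1): lhs=(b,0) != rhs=(a,0)
Total violating triples: 432


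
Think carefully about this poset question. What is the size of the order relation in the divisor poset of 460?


The order relation is {(a,b) : a <= b}, reflexive so it includes (a,a).
Examples: (1,1), (1,10), (1,115), (1,2), (1,20), ...
Total ordered pairs: 54


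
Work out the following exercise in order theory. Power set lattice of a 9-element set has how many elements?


Power set = 2^n.
2^9 = 512


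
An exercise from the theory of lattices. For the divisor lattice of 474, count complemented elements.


An element a is complemented if some b has a meet b = bottom, a join b = top.
a is complemented iff gcd(a, n/a)=1, i.e. a is a unitary divisor of 474.
Complemented elements: 1, 2, 3, 6, 79, 158, ... (2 more)
Count: 8


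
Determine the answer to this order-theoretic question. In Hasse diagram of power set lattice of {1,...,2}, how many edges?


A cover relation a -< b holds when a < b with no c strictly between.
Cover relations:
  {} -< {1}
  {} -< {2}
  {1} -< {1,2}
  {2} -< {1,2}
Total: 4


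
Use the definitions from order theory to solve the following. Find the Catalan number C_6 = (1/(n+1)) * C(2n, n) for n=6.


C(n) = C(2n, n) / (n+1).
C(12, 6) = 924
C(6) = 924 / 7 = 132


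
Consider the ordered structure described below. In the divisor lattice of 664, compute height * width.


Height = length of longest chain minus 1; width = size of largest antichain.
A maximum chain: 1 | 83 | 166 | 332 | 664  (height 4).
A maximum antichain: {2, 83}  (width 2).
Product = 4 * 2 = 8


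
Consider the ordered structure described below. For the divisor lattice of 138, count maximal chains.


A maximal chain goes from the minimum element to a maximal element via cover relations.
Counting all min-to-max paths in the cover graph.
Total maximal chains: 6


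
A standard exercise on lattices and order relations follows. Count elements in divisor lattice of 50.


Divisors of 50: [1, 2, 5, 10, 25, 50]
Count: 6


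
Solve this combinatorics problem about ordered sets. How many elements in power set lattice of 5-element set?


Power set = 2^n.
2^5 = 32


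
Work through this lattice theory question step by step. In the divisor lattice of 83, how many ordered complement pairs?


Complement pair (a,b): a meet b = bottom, a join b = top.
Here: gcd(a,b)=1 and lcm(a,b)=83, i.e. a*b=83 with a,b coprime.
Pairs found: (1,83), (83,1)
Total ordered pairs: 2


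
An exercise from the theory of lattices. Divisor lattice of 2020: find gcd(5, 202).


In a divisor lattice, meet = gcd (greatest common divisor).
By Euclidean algorithm or factoring: gcd(5,202) = 1


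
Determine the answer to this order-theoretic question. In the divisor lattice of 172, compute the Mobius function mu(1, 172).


In a divisor lattice, mu(a,b) = mu(b/a) where mu is the classical Mobius function.
b/a = 172/1 = 172
Prime factorization of 172: primes [2, 43]
172 is not squarefree, so mu(172) = 0


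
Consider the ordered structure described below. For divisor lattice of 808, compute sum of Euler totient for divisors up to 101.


Divisors of 808 up to 101: [1, 2, 4, 8, 101]
phi values: [1, 1, 2, 4, 100]
Sum = 108


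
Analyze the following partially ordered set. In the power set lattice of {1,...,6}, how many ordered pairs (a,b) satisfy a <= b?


The order relation is {(a,b) : a <= b}, reflexive so it includes (a,a).
Examples: ({},{}), ({},{1,2}), ({},{1,2,3}), ({},{1,2,3,4}), ({},{1,2,3,4,5}), ...
Total ordered pairs: 729


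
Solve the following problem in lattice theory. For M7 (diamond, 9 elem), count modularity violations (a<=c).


Modular law: if a <= c then a v (b ^ c) = (a v b) ^ c.
Check all triples (a,b,c) with a <= c among 9 elements.
This lattice is modular (diamonds M_m and their chain-products are modular).
Total violating triples: 0


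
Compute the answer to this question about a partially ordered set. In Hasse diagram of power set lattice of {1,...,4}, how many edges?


A cover relation a -< b holds when a < b with no c strictly between.
Cover relations:
  {} -< {1}
  {} -< {2}
  {} -< {3}
  {} -< {4}
  {1} -< {1,2}
  {1} -< {1,3}
  {1} -< {1,4}
  {2} -< {1,2}
  ...24 more
Total: 32


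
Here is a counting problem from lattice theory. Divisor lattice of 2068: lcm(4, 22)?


Join=lcm.
gcd(4,22)=2
lcm=44


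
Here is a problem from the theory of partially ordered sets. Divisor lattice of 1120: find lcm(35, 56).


In a divisor lattice, join = lcm (least common multiple).
gcd(35,56) = 7
lcm(35,56) = 35*56/gcd = 1960/7 = 280


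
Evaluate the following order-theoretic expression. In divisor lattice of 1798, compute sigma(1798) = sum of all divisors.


sigma(n) = sum of divisors.
Divisors of 1798: [1, 2, 29, 31, 58, 62, 899, 1798]
Sum = 2880


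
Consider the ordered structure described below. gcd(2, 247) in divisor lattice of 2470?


Meet=gcd.
gcd(2,247)=1


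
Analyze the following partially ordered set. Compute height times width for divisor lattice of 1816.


Height = length of longest chain minus 1; width = size of largest antichain.
A maximum chain: 1 | 227 | 454 | 908 | 1816  (height 4).
A maximum antichain: {2, 227}  (width 2).
Product = 4 * 2 = 8


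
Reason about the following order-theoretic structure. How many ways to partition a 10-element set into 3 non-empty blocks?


S(n,k) = k*S(n-1,k) + S(n-1,k-1).
S(9,3) = 3025, S(9,2) = 255
S(10,3) = 3*3025 + 255 = 9075 + 255
S(10,3) = 9330


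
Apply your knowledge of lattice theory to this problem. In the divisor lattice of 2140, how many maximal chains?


A maximal chain goes from the minimum element to a maximal element via cover relations.
Counting all min-to-max paths in the cover graph.
Total maximal chains: 12


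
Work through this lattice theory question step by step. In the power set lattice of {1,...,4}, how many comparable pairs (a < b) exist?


A comparable pair {a,b} has a < b or b < a in the order.
Count unordered pairs where one element is strictly below the other.
Examples: {{},{1}}, {{},{2}}, {{},{3}}, {{},{4}}, ...
Total comparable pairs: 65


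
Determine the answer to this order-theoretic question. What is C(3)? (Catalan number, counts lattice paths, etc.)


C(n) = C(2n, n) / (n+1).
C(6, 3) = 20
C(3) = 20 / 4 = 5


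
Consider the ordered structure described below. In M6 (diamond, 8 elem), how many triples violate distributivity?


Distributive law: a ^ (b v c) = (a ^ b) v (a ^ c).
Check all 8^3 = 512 ordered triples (a,b,c).
  e.g. a=a1, b=a2, c=a3: lhs=a1 != rhs=0
  e.g. a=a1, b=a2, c=a4: lhs=a1 != rhs=0
Total violating triples: 120


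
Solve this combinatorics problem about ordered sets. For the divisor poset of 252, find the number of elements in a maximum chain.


A chain is a totally ordered subset; we count the number of elements in a maximum chain.
Compute, for each element x, the size of the longest chain ending at x:
  1: 1
  2: 2
  3: 2
  7: 2
  4: 3
  9: 3
  ...
A maximum chain: 1 < 2 < 4 < 12 < 36 < 252
Number of elements in the longest chain: 6


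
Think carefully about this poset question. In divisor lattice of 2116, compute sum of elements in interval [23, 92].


Interval [23,92] in divisors of 2116: [23, 46, 92]
Sum = 161


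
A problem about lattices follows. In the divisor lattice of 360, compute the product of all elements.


Divisors of 360: [1, 2, 3, 4, 5, 6, 8, 9, 10, 12, 15, 18, 20, 24, 30, 36, 40, 45, 60, 72, 90, 120, 180, 360]
Product = n^(d(n)/2) = 360^(24/2)
Product = 4738381338321616896000000000000


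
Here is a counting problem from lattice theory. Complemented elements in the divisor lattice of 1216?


An element a is complemented if some b has a meet b = bottom, a join b = top.
a is complemented iff gcd(a, n/a)=1, i.e. a is a unitary divisor of 1216.
Complemented elements: 1, 19, 64, 1216
Count: 4


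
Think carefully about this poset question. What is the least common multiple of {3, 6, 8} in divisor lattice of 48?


In a divisor lattice, join = lcm (least common multiple).
Compute lcm iteratively: start with first element, then lcm(current, next).
Elements: [3, 6, 8]
lcm(3,6) = 6
lcm(6,8) = 24
Final lcm = 24


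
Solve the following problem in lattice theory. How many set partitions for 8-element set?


B(n) = number of set partitions of an n-element set.
B(n) satisfies the recurrence: B(n+1) = sum_k C(n,k)*B(k).
B(8) = 4140


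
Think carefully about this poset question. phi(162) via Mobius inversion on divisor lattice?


phi(n) = n * prod_{p|n} (1 - 1/p).
Prime divisors of 162: [2, 3]
phi(162) = 162 * (1 - 1/2) * (1 - 1/3)
phi(162) = 54


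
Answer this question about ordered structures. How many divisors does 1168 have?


Divisors of 1168: [1, 2, 4, 8, 16, 73, 146, 292, 584, 1168]
Count: 10


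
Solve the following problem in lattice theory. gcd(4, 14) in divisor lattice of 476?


Meet=gcd.
gcd(4,14)=2


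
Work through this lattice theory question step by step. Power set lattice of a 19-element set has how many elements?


Power set = 2^n.
2^19 = 524288


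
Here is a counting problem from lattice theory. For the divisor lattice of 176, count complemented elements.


An element a is complemented if some b has a meet b = bottom, a join b = top.
a is complemented iff gcd(a, n/a)=1, i.e. a is a unitary divisor of 176.
Complemented elements: 1, 11, 16, 176
Count: 4


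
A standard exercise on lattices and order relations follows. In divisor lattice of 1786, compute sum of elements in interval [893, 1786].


Interval [893,1786] in divisors of 1786: [893, 1786]
Sum = 2679


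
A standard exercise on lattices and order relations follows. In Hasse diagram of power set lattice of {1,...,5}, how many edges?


A cover relation a -< b holds when a < b with no c strictly between.
Cover relations:
  {} -< {1}
  {} -< {2}
  {} -< {3}
  {} -< {4}
  {} -< {5}
  {1} -< {1,2}
  {1} -< {1,3}
  {1} -< {1,4}
  ...72 more
Total: 80


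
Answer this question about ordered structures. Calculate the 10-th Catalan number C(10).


C(n) = C(2n, n) / (n+1).
C(20, 10) = 184756
C(10) = 184756 / 11 = 16796


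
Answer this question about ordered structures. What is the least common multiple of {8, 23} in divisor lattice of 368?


In a divisor lattice, join = lcm (least common multiple).
Compute lcm iteratively: start with first element, then lcm(current, next).
Elements: [8, 23]
lcm(8,23) = 184
Final lcm = 184


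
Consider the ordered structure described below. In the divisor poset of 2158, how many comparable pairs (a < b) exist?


A comparable pair {a,b} has a < b or b < a in the order.
Count unordered pairs where one element is strictly below the other.
Examples: {1,2}, {1,13}, {1,26}, {1,83}, ...
Total comparable pairs: 19


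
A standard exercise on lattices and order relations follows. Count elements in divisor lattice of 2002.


Divisors of 2002: [1, 2, 7, 11, 13, 14, 22, 26, 77, 91, 143, 154, 182, 286, 1001, 2002]
Count: 16


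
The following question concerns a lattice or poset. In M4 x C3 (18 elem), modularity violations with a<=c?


Modular law: if a <= c then a v (b ^ c) = (a v b) ^ c.
Check all triples (a,b,c) with a <= c among 18 elements.
This lattice is modular (diamonds M_m and their chain-products are modular).
Total violating triples: 0


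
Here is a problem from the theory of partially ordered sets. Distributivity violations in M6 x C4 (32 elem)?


Distributive law: a ^ (b v c) = (a ^ b) v (a ^ c).
Check all 32^3 = 32768 ordered triples (a,b,c).
  e.g. a=(a1,0), b=(a2,0), c=(a3,0): lhs=(a1,0) != rhs=(0,0)
  e.g. a=(a1,0), b=(a2,0), c=(a3,1): lhs=(a1,0) != rhs=(0,0)
Total violating triples: 7680


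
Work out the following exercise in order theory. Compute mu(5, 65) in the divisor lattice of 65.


In a divisor lattice, mu(a,b) = mu(b/a) where mu is the classical Mobius function.
b/a = 65/5 = 13
Prime factorization of 13: primes [13]
13 is squarefree with 1 prime factor(s), so mu(13) = (-1)^1 = -1


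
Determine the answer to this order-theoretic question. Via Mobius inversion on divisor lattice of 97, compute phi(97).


phi(n) = n * prod_{p|n} (1 - 1/p).
Prime divisors of 97: [97]
phi(97) = 97 * (1 - 1/97)
phi(97) = 96


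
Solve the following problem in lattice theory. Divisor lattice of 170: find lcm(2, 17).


In a divisor lattice, join = lcm (least common multiple).
gcd(2,17) = 1
lcm(2,17) = 2*17/gcd = 34/1 = 34


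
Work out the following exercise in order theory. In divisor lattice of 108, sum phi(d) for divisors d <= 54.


Divisors of 108 up to 54: [1, 2, 3, 4, 6, 9, 12, 18, 27, 36, 54]
phi values: [1, 1, 2, 2, 2, 6, 4, 6, 18, 12, 18]
Sum = 72


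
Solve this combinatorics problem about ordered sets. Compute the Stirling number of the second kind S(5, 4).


S(n,k) = k*S(n-1,k) + S(n-1,k-1).
S(4,4) = 1, S(4,3) = 6
S(5,4) = 4*1 + 6 = 4 + 6
S(5,4) = 10


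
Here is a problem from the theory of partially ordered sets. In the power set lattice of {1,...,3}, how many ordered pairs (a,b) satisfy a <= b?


The order relation is {(a,b) : a <= b}, reflexive so it includes (a,a).
Examples: ({},{}), ({},{1,2}), ({},{1,2,3}), ({},{1,3}), ({},{1}), ...
Total ordered pairs: 27


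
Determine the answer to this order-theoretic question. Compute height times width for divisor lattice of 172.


Height = length of longest chain minus 1; width = size of largest antichain.
A maximum chain: 1 | 43 | 86 | 172  (height 3).
A maximum antichain: {2, 43}  (width 2).
Product = 3 * 2 = 6


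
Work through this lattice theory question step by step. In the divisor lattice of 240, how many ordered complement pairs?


Complement pair (a,b): a meet b = bottom, a join b = top.
Here: gcd(a,b)=1 and lcm(a,b)=240, i.e. a*b=240 with a,b coprime.
Pairs found: (1,240), (3,80), (5,48), (15,16), ... (4 more)
Total ordered pairs: 8


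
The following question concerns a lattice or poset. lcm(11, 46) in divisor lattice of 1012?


Join=lcm.
gcd(11,46)=1
lcm=506


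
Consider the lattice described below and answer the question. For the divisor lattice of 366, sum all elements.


sigma(n) = sum of divisors.
Divisors of 366: [1, 2, 3, 6, 61, 122, 183, 366]
Sum = 744


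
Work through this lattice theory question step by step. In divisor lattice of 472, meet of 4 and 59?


In a divisor lattice, meet = gcd (greatest common divisor).
By Euclidean algorithm or factoring: gcd(4,59) = 1


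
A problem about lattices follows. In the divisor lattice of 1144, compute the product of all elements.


Divisors of 1144: [1, 2, 4, 8, 11, 13, 22, 26, 44, 52, 88, 104, 143, 286, 572, 1144]
Product = n^(d(n)/2) = 1144^(16/2)
Product = 2933649302161070453948416


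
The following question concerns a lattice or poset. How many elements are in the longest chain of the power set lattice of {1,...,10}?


A chain is a totally ordered subset; we count the number of elements in a maximum chain.
Compute, for each element x, the size of the longest chain ending at x:
  {}: 1
  {1}: 2
  {2}: 2
  {3}: 2
  {4}: 2
  {5}: 2
  ...
A maximum chain: {} < {1} < {1,2} < {1,2,3} < {1,2,3,4} < {1,2,3,4,5} < {1,2,3,4,5,6} < {1,2,3,4,5,6,7} < {1,2,3,4,5,6,7,8} < {1,2,3,4,5,6,7,8,9} < {1,2,3,4,5,6,7,8,9,10}
Number of elements in the longest chain: 11


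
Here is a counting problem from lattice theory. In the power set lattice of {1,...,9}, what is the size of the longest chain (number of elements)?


A chain is a totally ordered subset; we count the number of elements in a maximum chain.
Compute, for each element x, the size of the longest chain ending at x:
  {}: 1
  {1}: 2
  {2}: 2
  {3}: 2
  {4}: 2
  {5}: 2
  ...
A maximum chain: {} < {1} < {1,2} < {1,2,3} < {1,2,3,4} < {1,2,3,4,5} < {1,2,3,4,5,6} < {1,2,3,4,5,6,7} < {1,2,3,4,5,6,7,8} < {1,2,3,4,5,6,7,8,9}
Number of elements in the longest chain: 10


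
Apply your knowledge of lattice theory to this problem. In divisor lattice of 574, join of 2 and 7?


In a divisor lattice, join = lcm (least common multiple).
gcd(2,7) = 1
lcm(2,7) = 2*7/gcd = 14/1 = 14


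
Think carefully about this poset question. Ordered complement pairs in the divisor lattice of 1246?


Complement pair (a,b): a meet b = bottom, a join b = top.
Here: gcd(a,b)=1 and lcm(a,b)=1246, i.e. a*b=1246 with a,b coprime.
Pairs found: (1,1246), (2,623), (7,178), (14,89), ... (4 more)
Total ordered pairs: 8


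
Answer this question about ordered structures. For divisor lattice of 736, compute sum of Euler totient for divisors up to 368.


Divisors of 736 up to 368: [1, 2, 4, 8, 16, 23, 32, 46, 92, 184, 368]
phi values: [1, 1, 2, 4, 8, 22, 16, 22, 44, 88, 176]
Sum = 384


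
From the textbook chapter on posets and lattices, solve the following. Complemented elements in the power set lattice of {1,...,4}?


An element a is complemented if some b has a meet b = bottom, a join b = top.
every subset A has complement S\A, so all elements are complemented.
Complemented elements: {}, {1}, {2}, {3}, {4}, {1,2}, ... (10 more)
Count: 16


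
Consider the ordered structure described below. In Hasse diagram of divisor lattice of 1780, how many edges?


A cover relation a -< b holds when a < b with no c strictly between.
Cover relations:
  1 -< 2
  1 -< 5
  1 -< 89
  2 -< 4
  2 -< 10
  2 -< 178
  4 -< 20
  4 -< 356
  ...12 more
Total: 20
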